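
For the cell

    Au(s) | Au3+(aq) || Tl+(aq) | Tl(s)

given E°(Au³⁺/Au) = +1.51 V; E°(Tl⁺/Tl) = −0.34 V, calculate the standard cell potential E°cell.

By convention the left-hand electrode in cell notation is the anode (oxidation) and the right-hand electrode is the cathode (reduction).
E°cell = E°(right) − E°(left) = −0.34 − (+1.51) = −1.85 V.
The negative sign shows that, as written, the cell would require an external voltage to drive the reaction.

−1.85 V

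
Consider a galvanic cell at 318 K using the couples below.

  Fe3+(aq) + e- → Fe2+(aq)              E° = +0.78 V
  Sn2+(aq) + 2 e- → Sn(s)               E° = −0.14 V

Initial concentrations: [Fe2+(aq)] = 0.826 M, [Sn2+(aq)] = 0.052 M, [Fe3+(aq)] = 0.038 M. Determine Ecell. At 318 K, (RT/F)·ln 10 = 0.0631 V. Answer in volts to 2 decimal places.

+0.88 V

The Fe³⁺/Fe²⁺ couple has the more positive E°, so it is the cathode; Sn²⁺/Sn is the anode.
E°cell = E°cat − E°an = +0.78 − (−0.14) = +0.92 V; n = 2.
For the overall reaction 2 Fe3+(aq) + Sn(s) → 2 Fe2+(aq) + Sn2+(aq), Q = ([Fe2+(aq)]^2·[Sn2+(aq)]) / [Fe3+(aq)]^2 = 24.6, giving log Q = 1.390.
Applying E = E° − (RT ln10/nF)·log Q gives +0.92 − (0.0631/2)(1.390) = +0.88 V.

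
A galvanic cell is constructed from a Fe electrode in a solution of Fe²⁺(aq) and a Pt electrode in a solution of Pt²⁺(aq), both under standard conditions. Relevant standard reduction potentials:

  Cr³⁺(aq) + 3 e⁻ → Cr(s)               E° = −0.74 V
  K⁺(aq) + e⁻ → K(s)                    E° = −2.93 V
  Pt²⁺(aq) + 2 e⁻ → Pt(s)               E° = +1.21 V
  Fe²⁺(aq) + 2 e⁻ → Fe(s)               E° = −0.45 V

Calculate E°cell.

+1.66 V

Of the two couples in this cell, the one with the more positive reduction potential is reduced at the cathode: here that is Pt²⁺/Pt (+1.21 V); Fe²⁺/Fe (−0.45 V) is the anode.
E°cell = E°(cathode) − E°(anode) = +1.21 − (−0.45) = +1.66 V.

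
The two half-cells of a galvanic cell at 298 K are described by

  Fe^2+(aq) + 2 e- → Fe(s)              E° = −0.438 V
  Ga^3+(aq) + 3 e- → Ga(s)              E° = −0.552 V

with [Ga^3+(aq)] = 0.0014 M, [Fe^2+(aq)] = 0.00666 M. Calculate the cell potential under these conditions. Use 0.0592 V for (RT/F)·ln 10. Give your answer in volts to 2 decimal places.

+0.11 V

Since E°(Fe²⁺/Fe) > E°(Ga³⁺/Ga), Fe²⁺/Fe serves as the cathode.
E°cell = −0.438 − (−0.552) = +0.114 V, with n = 6 electrons transferred.
The balanced reaction is 3 Fe^2+(aq) + 2 Ga(s) → 3 Fe(s) + 2 Ga^3+(aq), so Q = [Ga^3+(aq)]^2 / [Fe^2+(aq)]^3 = 6.63 and log Q = 0.822.
By the Nernst equation, E = +0.114 − (0.0592/6)·(0.822) = +0.11 V.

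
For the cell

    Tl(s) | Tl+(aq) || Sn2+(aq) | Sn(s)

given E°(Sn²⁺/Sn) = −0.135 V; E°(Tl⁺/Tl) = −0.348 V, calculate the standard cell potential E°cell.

By convention the left-hand electrode in cell notation is the anode (oxidation) and the right-hand electrode is the cathode (reduction).
E°cell = E°(right) − E°(left) = −0.135 − (−0.348) = +0.213 V.

+0.213 V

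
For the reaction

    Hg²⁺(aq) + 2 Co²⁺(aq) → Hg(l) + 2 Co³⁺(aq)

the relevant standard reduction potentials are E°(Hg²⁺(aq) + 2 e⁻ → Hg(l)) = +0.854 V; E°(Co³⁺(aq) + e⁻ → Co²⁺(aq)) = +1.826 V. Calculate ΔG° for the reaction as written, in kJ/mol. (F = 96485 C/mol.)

In the reaction as written Hg²⁺(aq) is reduced, so the Hg²⁺/Hg couple is the cathode and Co³⁺/Co²⁺ is the anode.
E°cell = +0.854 − (+1.826) = −0.972 V; balancing electrons gives n = 2.
ΔG° = −nFE°cell = −(2)(96485)(−0.972) J/mol = +188 kJ/mol.

+188 kJ/mol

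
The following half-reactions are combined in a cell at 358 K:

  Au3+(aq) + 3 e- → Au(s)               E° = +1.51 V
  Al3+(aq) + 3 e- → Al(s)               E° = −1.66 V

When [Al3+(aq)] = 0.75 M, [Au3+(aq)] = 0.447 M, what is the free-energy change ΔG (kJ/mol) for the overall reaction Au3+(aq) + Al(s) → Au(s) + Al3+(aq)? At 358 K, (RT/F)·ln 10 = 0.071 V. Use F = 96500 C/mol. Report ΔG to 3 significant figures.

The standard cell potential is +1.51 − (−1.66) = +3.17 V, with n = 3 electrons in the balanced equation.
The reaction quotient is [Al3+(aq)] / [Au3+(aq)] = 1.68; by Nernst, E = +3.17 − (0.071/3)(0.225) = +3.1647 V.
Then ΔG = −nFE = −3 × 96500 × +3.1647 J/mol = −916 kJ/mol.

−916 kJ/mol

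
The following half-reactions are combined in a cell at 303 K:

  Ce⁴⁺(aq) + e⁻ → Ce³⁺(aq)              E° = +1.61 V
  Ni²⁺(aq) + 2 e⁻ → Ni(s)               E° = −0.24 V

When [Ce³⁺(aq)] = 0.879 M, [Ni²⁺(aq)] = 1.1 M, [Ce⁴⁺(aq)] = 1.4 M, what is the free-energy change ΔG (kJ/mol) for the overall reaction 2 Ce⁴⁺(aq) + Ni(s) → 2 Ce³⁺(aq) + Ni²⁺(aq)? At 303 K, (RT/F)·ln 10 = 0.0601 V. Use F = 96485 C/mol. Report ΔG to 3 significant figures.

−359 kJ/mol

E°cell = +1.61 − (−0.24) = +1.85 V; the balanced reaction transfers n = 2 electrons.
Q = ([Ce³⁺(aq)]^2·[Ni²⁺(aq)]) / [Ce⁴⁺(aq)]^2 = 0.434, so log Q = −0.363 and E = +1.85 − (0.0601/2)(−0.363) = +1.8609 V.
ΔG = −nFE = −(2)(96485)(+1.8609) J/mol = −359 kJ/mol.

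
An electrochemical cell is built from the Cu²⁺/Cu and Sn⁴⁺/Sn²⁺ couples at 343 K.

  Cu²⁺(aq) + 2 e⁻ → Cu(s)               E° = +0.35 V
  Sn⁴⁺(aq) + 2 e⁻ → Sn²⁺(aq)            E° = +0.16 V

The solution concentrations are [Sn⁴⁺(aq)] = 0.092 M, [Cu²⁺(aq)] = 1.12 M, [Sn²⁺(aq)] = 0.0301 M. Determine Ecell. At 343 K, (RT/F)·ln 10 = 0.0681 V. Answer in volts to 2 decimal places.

The Cu²⁺/Cu couple has the more positive E°, so it is the cathode; Sn⁴⁺/Sn²⁺ is the anode.
The standard potential is +0.35 − (+0.16) = +0.19 V and the balanced reaction transfers n = 2 electrons.
The balanced reaction is Cu²⁺(aq) + Sn²⁺(aq) → Cu(s) + Sn⁴⁺(aq), so Q = [Sn⁴⁺(aq)] / ([Cu²⁺(aq)]·[Sn²⁺(aq)]) = 2.73 and log Q = 0.436.
E = E° − (0.0681/n)·log Q = +0.19 − (0.0681/2)(0.436) = +0.18 V.

+0.18 V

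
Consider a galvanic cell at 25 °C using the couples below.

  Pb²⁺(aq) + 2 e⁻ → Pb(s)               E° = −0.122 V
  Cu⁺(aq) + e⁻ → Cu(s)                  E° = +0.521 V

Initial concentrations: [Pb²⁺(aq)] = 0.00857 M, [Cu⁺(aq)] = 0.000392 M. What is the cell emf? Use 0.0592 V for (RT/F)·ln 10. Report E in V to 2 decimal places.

Cu⁺/Cu is reduced (cathode, E° = +0.521 V) and Pb²⁺/Pb is oxidized (anode).
E°cell = E°cat − E°an = +0.521 − (−0.122) = +0.643 V; n = 2.
For the overall reaction 2 Cu⁺(aq) + Pb(s) → 2 Cu(s) + Pb²⁺(aq), Q = [Pb²⁺(aq)] / [Cu⁺(aq)]^2 = 5.58×10^4, giving log Q = 4.746.
Applying E = E° − (RT ln10/nF)·log Q gives +0.643 − (0.0592/2)(4.746) = +0.50 V.

+0.50 V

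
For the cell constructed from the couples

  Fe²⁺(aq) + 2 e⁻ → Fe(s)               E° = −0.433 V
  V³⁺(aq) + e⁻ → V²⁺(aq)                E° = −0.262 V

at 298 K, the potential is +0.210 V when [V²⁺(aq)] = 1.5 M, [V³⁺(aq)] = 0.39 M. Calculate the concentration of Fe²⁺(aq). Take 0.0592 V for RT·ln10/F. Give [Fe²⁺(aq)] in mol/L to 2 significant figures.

0.0033 M

V³⁺/V²⁺ is the cathode (higher E°); E°cell = −0.262 − (−0.433) = +0.171 V with n = 2.
From the Nernst equation, log Q = n(E° − E)/0.0592 = 2·(+0.171 − (+0.210))/0.0592 = −1.318.
The balanced reaction is 2 V³⁺(aq) + Fe(s) → 2 V²⁺(aq) + Fe²⁺(aq), so Q = ([V²⁺(aq)]^2·[Fe²⁺(aq)]) / [V³⁺(aq)]^2.
Solving for the unknown gives log [Fe²⁺(aq)] = −2.488, so [Fe²⁺(aq)] ≈ 0.0033 M.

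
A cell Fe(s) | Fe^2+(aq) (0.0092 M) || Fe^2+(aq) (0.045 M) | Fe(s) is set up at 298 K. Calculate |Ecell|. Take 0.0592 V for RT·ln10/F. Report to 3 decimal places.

For a concentration cell E°cell = 0, since both electrodes use the same couple.
The compartment with the higher Fe^2+(aq) concentration (0.045 M) acts as the cathode; ions are reduced there and produced at the dilute (0.0092 M) anode.
With n = 2, Ecell = −(0.0592/2)·log([dilute]/[conc]) = −(0.0592/2)·log(0.0092/0.045) = +0.020 V.

0.020 V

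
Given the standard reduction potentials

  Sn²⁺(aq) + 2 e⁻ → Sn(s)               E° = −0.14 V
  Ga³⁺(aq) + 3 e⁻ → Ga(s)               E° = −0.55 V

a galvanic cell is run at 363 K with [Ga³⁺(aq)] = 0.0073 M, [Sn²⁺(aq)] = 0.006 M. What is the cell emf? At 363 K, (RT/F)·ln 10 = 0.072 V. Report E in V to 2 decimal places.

The Sn²⁺/Sn couple has the more positive E°, so it is the cathode; Ga³⁺/Ga is the anode.
The standard potential is −0.14 − (−0.55) = +0.41 V and the balanced reaction transfers n = 6 electrons.
The balanced reaction is 3 Sn²⁺(aq) + 2 Ga(s) → 3 Sn(s) + 2 Ga³⁺(aq), so Q = [Ga³⁺(aq)]^2 / [Sn²⁺(aq)]^3 = 247 and log Q = 2.392.
Applying E = E° − (RT ln10/nF)·log Q gives +0.41 − (0.072/6)(2.392) = +0.38 V.

+0.38 V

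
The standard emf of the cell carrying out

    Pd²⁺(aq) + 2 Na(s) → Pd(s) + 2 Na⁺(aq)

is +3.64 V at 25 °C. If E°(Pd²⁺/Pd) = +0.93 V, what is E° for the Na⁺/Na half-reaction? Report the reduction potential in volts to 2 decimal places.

−2.71 V

In the reaction as written the Pd²⁺/Pd couple is reduced (cathode) and Na⁺/Na is oxidized (anode), so E°cell = E°(Pd²⁺/Pd) − E°(Na⁺/Na).
E°(Na⁺/Na) = E°(cathode) − E°cell = +0.93 − (+3.64) = −2.71 V.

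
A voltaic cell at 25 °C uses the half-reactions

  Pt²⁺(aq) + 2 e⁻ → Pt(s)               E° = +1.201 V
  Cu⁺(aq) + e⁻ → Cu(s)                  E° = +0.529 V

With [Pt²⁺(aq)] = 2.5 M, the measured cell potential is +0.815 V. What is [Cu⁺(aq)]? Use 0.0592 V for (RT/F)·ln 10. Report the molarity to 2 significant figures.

Pt²⁺/Pt is the cathode (higher E°); E°cell = +1.201 − (+0.529) = +0.672 V with n = 2.
From the Nernst equation, log Q = n(E° − E)/0.0592 = 2·(+0.672 − (+0.815))/0.0592 = −4.831.
For Pt²⁺(aq) + 2 Cu(s) → Pt(s) + 2 Cu⁺(aq), the reaction quotient is Q = [Cu⁺(aq)]^2 / [Pt²⁺(aq)].
Isolating [Cu⁺(aq)] in Q = 10^{−4.831} yields log [Cu⁺(aq)] = −2.217, i.e. 0.0061 M.

0.0061 M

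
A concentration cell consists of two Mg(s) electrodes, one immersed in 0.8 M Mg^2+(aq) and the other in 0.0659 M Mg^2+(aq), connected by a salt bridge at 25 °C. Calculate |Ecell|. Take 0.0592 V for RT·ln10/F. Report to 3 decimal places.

0.032 V

For a concentration cell E°cell = 0, since both electrodes use the same couple.
The compartment with the higher Mg^2+(aq) concentration (0.8 M) acts as the cathode; ions are reduced there and produced at the dilute (0.0659 M) anode.
With n = 2, Ecell = −(0.0592/2)·log([dilute]/[conc]) = −(0.0592/2)·log(0.0659/0.8) = +0.032 V.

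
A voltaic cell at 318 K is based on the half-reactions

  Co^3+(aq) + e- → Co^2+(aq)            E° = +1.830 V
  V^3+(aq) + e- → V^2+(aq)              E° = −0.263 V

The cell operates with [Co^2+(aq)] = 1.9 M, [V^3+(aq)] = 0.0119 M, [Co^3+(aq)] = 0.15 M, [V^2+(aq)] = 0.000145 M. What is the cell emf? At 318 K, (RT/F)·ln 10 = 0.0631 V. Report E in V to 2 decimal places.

+1.90 V

Co³⁺/Co²⁺ is reduced (cathode, E° = +1.830 V) and V³⁺/V²⁺ is oxidized (anode).
The standard potential is +1.830 − (−0.263) = +2.093 V and the balanced reaction transfers n = 1 electron.
The balanced reaction is Co^3+(aq) + V^2+(aq) → Co^2+(aq) + V^3+(aq), so Q = ([Co^2+(aq)]·[V^3+(aq)]) / ([Co^3+(aq)]·[V^2+(aq)]) = 1.04×10^3 and log Q = 3.017.
By the Nernst equation, E = +2.093 − (0.0631/1)·(3.017) = +1.90 V.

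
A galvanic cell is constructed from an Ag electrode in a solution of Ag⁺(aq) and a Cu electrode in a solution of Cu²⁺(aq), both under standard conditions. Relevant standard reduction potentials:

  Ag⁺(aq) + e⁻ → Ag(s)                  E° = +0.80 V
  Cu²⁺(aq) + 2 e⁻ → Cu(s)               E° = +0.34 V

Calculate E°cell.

+0.46 V

The Ag⁺/Ag couple has the higher E°, so Ag ion is reduced (cathode) and Cu is oxidized (anode).
E°cell = E°(cathode) − E°(anode) = +0.80 − (+0.34) = +0.46 V.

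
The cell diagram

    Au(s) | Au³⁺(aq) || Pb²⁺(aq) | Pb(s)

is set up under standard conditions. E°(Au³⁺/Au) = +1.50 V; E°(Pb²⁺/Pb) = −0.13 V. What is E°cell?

−1.63 V

By convention the left-hand electrode in cell notation is the anode (oxidation) and the right-hand electrode is the cathode (reduction).
E°cell = E°(right) − E°(left) = −0.13 − (+1.50) = −1.63 V.
The negative sign shows that, as written, the cell would require an external voltage to drive the reaction.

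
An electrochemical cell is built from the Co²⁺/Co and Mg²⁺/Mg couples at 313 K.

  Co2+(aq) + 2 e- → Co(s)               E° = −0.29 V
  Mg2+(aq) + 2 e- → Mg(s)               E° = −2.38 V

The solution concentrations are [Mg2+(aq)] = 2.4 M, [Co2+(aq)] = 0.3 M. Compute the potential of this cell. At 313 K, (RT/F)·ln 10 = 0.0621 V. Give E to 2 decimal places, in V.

Since E°(Co²⁺/Co) > E°(Mg²⁺/Mg), Co²⁺/Co serves as the cathode.
The standard potential is −0.29 − (−2.38) = +2.09 V and the balanced reaction transfers n = 2 electrons.
The balanced reaction is Co2+(aq) + Mg(s) → Co(s) + Mg2+(aq), so Q = [Mg2+(aq)] / [Co2+(aq)] = 8 and log Q = 0.903.
E = E° − (0.0621/n)·log Q = +2.09 − (0.0621/2)(0.903) = +2.06 V.

+2.06 V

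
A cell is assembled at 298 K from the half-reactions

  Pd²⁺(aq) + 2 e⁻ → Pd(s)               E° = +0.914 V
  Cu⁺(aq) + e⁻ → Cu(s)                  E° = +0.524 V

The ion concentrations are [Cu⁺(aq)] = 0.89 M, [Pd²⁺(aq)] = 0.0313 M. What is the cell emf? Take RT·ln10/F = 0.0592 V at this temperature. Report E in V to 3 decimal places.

Since E°(Pd²⁺/Pd) > E°(Cu⁺/Cu), Pd²⁺/Pd serves as the cathode.
The standard potential is +0.914 − (+0.524) = +0.390 V and the balanced reaction transfers n = 2 electrons.
For the overall reaction Pd²⁺(aq) + 2 Cu(s) → Pd(s) + 2 Cu⁺(aq), Q = [Cu⁺(aq)]^2 / [Pd²⁺(aq)] = 25.3, giving log Q = 1.403.
Applying E = E° − (RT ln10/nF)·log Q gives +0.390 − (0.0592/2)(1.403) = +0.348 V.

+0.348 V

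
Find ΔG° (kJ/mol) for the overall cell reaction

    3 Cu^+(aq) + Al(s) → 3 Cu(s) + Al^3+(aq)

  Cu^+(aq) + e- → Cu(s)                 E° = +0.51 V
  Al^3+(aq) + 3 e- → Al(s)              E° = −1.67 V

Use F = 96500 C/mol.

In the reaction as written Cu^+(aq) is reduced, so the Cu⁺/Cu couple is the cathode and Al³⁺/Al is the anode.
E°cell = +0.51 − (−1.67) = +2.18 V; balancing electrons gives n = 3.
ΔG° = −nFE°cell = −(3)(96500)(+2.18) J/mol = −631 kJ/mol.

−631 kJ/mol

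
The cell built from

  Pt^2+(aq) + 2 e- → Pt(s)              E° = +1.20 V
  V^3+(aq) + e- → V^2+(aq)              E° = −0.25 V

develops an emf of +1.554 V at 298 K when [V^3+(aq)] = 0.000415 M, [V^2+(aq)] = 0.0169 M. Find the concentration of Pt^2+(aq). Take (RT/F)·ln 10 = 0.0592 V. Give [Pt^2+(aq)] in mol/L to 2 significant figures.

The Pt²⁺/Pt couple has the larger reduction potential, so it is the cathode: E°cell = +1.20 − (−0.25) = +1.45 V and n = 2.
Rearranging E = E° − (0.0592/n)·log Q gives log Q = 2(+1.45 − (+1.554))/0.0592 = −3.514.
Balancing electrons gives Pt^2+(aq) + 2 V^2+(aq) → Pt(s) + 2 V^3+(aq); thus Q = [V^3+(aq)]^2 / ([Pt^2+(aq)]·[V^2+(aq)]^2).
Substituting the known concentrations and solving, log [Pt^2+(aq)] = 0.294 and [Pt^2+(aq)] = 2.0 M.

2.0 M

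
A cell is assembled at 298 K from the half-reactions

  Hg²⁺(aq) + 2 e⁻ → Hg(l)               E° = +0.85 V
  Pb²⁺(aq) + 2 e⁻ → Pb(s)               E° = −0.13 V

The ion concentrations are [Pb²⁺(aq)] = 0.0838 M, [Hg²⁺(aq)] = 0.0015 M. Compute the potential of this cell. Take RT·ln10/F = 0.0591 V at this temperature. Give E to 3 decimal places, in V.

+0.928 V

Hg²⁺/Hg is reduced (cathode, E° = +0.85 V) and Pb²⁺/Pb is oxidized (anode).
E°cell = E°cat − E°an = +0.85 − (−0.13) = +0.98 V; n = 2.
Balancing gives Hg²⁺(aq) + Pb(s) → Hg(l) + Pb²⁺(aq); hence Q = [Pb²⁺(aq)] / [Hg²⁺(aq)] = 55.9 (log Q = 1.747).
By the Nernst equation, E = +0.98 − (0.0591/2)·(1.747) = +0.928 V.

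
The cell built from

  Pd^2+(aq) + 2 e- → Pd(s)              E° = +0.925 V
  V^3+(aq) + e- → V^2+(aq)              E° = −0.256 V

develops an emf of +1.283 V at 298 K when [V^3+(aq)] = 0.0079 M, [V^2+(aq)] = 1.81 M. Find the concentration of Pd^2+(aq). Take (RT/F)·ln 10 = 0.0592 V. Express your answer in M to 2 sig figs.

0.053 M

With Pd²⁺/Pd at the cathode and V³⁺/V²⁺ at the anode, E°cell = +0.925 − (−0.256) = +1.181 V (n = 2).
From the Nernst equation, log Q = n(E° − E)/0.0592 = 2·(+1.181 − (+1.283))/0.0592 = −3.446.
The balanced reaction is Pd^2+(aq) + 2 V^2+(aq) → Pd(s) + 2 V^3+(aq), so Q = [V^3+(aq)]^2 / ([Pd^2+(aq)]·[V^2+(aq)]^2).
Isolating [Pd^2+(aq)] in Q = 10^{−3.446} yields log [Pd^2+(aq)] = −1.274, i.e. 0.053 M.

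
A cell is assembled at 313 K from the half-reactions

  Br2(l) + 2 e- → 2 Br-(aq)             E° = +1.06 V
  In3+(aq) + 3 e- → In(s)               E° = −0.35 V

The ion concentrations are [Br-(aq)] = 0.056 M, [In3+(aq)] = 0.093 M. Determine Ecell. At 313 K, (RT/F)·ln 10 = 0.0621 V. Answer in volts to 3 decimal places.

+1.509 V

Br₂/Br⁻ is reduced (cathode, E° = +1.06 V) and In³⁺/In is oxidized (anode).
E°cell = +1.06 − (−0.35) = +1.41 V, with n = 6 electrons transferred.
The balanced reaction is 3 Br2(l) + 2 In(s) → 6 Br-(aq) + 2 In3+(aq), so Q = [Br-(aq)]^6·[In3+(aq)]^2 = 2.67×10^−10 and log Q = −9.574.
E = E° − (0.0621/n)·log Q = +1.41 − (0.0621/6)(−9.574) = +1.509 V.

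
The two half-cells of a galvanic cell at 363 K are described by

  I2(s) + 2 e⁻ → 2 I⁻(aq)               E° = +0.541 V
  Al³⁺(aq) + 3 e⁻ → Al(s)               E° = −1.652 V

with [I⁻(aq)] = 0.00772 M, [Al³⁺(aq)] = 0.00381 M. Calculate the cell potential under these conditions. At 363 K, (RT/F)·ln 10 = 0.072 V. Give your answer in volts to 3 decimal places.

The I₂/I⁻ couple has the more positive E°, so it is the cathode; Al³⁺/Al is the anode.
The standard potential is +0.541 − (−1.652) = +2.193 V and the balanced reaction transfers n = 6 electrons.
Balancing gives 3 I2(s) + 2 Al(s) → 6 I⁻(aq) + 2 Al³⁺(aq); hence Q = [I⁻(aq)]^6·[Al³⁺(aq)]^2 = 3.07×10^−18 (log Q = −17.512).
By the Nernst equation, E = +2.193 − (0.072/6)·(−17.512) = +2.403 V.

+2.403 V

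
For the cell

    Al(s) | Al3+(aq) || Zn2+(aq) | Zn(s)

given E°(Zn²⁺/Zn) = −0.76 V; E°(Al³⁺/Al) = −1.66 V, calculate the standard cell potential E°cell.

By convention the left-hand electrode in cell notation is the anode (oxidation) and the right-hand electrode is the cathode (reduction).
E°cell = E°(right) − E°(left) = −0.76 − (−1.66) = +0.90 V.

+0.90 V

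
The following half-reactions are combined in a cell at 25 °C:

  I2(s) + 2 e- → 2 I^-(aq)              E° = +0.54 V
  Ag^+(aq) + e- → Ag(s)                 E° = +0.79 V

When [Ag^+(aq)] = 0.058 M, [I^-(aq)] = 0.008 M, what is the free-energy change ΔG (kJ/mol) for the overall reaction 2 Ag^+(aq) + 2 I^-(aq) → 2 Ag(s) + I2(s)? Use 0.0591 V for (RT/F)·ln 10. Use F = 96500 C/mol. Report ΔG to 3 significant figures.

−10.2 kJ/mol

With Ag⁺/Ag reduced at the cathode, E°cell = +0.79 − (+0.54) = +0.25 V and n = 2.
Q = 1 / ([Ag^+(aq)]^2·[I^-(aq)]^2) = 4.64×10^6, so log Q = 6.667 and E = +0.25 − (0.0591/2)(6.667) = +0.0530 V.
ΔG = −nFE = −(2)(96500)(+0.0530) J/mol = −10.2 kJ/mol.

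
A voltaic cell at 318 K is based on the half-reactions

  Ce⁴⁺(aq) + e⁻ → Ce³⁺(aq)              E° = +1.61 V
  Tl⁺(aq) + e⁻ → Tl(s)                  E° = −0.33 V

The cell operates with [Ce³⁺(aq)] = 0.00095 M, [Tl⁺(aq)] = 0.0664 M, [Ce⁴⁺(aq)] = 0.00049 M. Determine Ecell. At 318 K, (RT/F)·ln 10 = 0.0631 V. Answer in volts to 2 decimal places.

Ce⁴⁺/Ce³⁺ is reduced (cathode, E° = +1.61 V) and Tl⁺/Tl is oxidized (anode).
E°cell = +1.61 − (−0.33) = +1.94 V, with n = 1 electron transferred.
The balanced reaction is Ce⁴⁺(aq) + Tl(s) → Ce³⁺(aq) + Tl⁺(aq), so Q = ([Ce³⁺(aq)]·[Tl⁺(aq)]) / [Ce⁴⁺(aq)] = 0.129 and log Q = −0.890.
Applying E = E° − (RT ln10/nF)·log Q gives +1.94 − (0.0631/1)(−0.890) = +2.00 V.

+2.00 V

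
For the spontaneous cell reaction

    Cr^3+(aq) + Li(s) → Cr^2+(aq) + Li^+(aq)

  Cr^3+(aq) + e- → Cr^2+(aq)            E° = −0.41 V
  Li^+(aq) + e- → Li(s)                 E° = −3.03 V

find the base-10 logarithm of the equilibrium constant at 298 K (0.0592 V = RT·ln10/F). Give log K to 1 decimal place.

The Cr³⁺/Cr²⁺ couple is reduced (cathode); E°cell = −0.41 − (−3.03) = +2.62 V with n = 1.
At equilibrium E = 0, so log K = nE°cell / 0.0592 = (1)(+2.62) / 0.0592 = 44.3.

log K = 44.3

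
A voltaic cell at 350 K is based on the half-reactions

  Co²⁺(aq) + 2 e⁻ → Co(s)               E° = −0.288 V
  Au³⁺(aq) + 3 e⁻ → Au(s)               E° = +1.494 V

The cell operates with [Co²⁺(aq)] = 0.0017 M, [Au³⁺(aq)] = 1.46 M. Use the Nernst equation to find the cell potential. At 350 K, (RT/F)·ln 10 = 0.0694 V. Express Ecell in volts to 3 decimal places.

Au³⁺/Au is reduced (cathode, E° = +1.494 V) and Co²⁺/Co is oxidized (anode).
E°cell = E°cat − E°an = +1.494 − (−0.288) = +1.782 V; n = 6.
Balancing gives 2 Au³⁺(aq) + 3 Co(s) → 2 Au(s) + 3 Co²⁺(aq); hence Q = [Co²⁺(aq)]^3 / [Au³⁺(aq)]^2 = 2.3×10^−9 (log Q = −8.637).
Applying E = E° − (RT ln10/nF)·log Q gives +1.782 − (0.0694/6)(−8.637) = +1.882 V.

+1.882 V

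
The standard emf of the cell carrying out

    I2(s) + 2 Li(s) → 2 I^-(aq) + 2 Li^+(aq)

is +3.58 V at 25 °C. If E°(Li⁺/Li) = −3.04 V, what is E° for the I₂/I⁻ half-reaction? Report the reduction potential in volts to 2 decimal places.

In the reaction as written the I₂/I⁻ couple is reduced (cathode) and Li⁺/Li is oxidized (anode), so E°cell = E°(I₂/I⁻) − E°(Li⁺/Li).
E°(I₂/I⁻) = E°cell + E°(anode) = +3.58 + (−3.04) = +0.54 V.

+0.54 V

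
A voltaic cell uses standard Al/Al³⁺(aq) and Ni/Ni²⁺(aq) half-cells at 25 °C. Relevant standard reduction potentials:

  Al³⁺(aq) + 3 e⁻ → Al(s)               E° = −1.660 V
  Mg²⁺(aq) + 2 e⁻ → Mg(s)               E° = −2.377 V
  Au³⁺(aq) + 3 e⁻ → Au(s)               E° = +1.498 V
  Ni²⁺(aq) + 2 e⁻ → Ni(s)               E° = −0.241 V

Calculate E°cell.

+1.419 V

Of the two couples in this cell, the one with the more positive reduction potential is reduced at the cathode: here that is Ni²⁺/Ni (−0.241 V); Al³⁺/Al (−1.660 V) is the anode.
E°cell = E°(cathode) − E°(anode) = −0.241 − (−1.660) = +1.419 V.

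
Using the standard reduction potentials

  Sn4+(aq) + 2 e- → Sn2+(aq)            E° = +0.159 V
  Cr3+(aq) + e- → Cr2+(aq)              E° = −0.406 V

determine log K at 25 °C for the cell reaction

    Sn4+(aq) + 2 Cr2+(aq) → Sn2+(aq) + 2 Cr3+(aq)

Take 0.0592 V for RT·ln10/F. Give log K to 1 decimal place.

log K = 19.1

The Sn⁴⁺/Sn²⁺ couple is reduced (cathode); E°cell = +0.159 − (−0.406) = +0.565 V with n = 2.
At equilibrium E = 0, so log K = nE°cell / 0.0592 = (2)(+0.565) / 0.0592 = 19.1.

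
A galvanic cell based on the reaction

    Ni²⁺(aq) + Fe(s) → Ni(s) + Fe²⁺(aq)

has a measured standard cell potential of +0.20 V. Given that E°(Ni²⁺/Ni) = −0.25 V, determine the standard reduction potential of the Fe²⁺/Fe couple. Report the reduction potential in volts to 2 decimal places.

In the reaction as written the Ni²⁺/Ni couple is reduced (cathode) and Fe²⁺/Fe is oxidized (anode), so E°cell = E°(Ni²⁺/Ni) − E°(Fe²⁺/Fe).
E°(Fe²⁺/Fe) = E°(cathode) − E°cell = −0.25 − (+0.20) = −0.45 V.

−0.45 V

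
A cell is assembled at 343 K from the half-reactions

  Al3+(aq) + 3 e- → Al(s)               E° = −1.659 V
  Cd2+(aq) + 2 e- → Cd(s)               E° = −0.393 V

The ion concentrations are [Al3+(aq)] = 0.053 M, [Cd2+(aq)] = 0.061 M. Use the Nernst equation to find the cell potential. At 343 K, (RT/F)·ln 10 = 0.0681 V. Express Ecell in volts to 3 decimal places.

The Cd²⁺/Cd couple has the more positive E°, so it is the cathode; Al³⁺/Al is the anode.
E°cell = E°cat − E°an = −0.393 − (−1.659) = +1.266 V; n = 6.
The balanced reaction is 3 Cd2+(aq) + 2 Al(s) → 3 Cd(s) + 2 Al3+(aq), so Q = [Al3+(aq)]^2 / [Cd2+(aq)]^3 = 12.4 and log Q = 1.093.
By the Nernst equation, E = +1.266 − (0.0681/6)·(1.093) = +1.254 V.

+1.254 V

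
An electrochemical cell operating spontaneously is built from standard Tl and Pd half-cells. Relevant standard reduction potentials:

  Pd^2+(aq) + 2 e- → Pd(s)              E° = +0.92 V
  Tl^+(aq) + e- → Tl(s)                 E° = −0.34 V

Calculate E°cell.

+1.26 V

Of the two couples in this cell, the one with the more positive reduction potential is reduced at the cathode: here that is Pd²⁺/Pd (+0.92 V); Tl⁺/Tl (−0.34 V) is the anode.
E°cell = E°(cathode) − E°(anode) = +0.92 − (−0.34) = +1.26 V.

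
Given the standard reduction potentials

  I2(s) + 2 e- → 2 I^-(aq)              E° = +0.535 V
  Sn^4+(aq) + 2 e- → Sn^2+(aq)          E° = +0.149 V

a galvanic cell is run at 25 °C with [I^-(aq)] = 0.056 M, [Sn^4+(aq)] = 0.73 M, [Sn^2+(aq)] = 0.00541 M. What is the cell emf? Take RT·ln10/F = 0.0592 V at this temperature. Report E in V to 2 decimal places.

Since E°(I₂/I⁻) > E°(Sn⁴⁺/Sn²⁺), I₂/I⁻ serves as the cathode.
The standard potential is +0.535 − (+0.149) = +0.386 V and the balanced reaction transfers n = 2 electrons.
For the overall reaction I2(s) + Sn^2+(aq) → 2 I^-(aq) + Sn^4+(aq), Q = ([I^-(aq)]^2·[Sn^4+(aq)]) / [Sn^2+(aq)] = 0.423, giving log Q = −0.373.
E = E° − (0.0592/n)·log Q = +0.386 − (0.0592/2)(−0.373) = +0.40 V.

+0.40 V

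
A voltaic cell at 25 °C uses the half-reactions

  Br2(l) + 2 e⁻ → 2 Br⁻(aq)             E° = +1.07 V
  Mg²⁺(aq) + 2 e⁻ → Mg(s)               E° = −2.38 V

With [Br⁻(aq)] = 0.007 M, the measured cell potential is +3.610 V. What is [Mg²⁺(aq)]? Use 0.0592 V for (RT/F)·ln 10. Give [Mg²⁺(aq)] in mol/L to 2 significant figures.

0.080 M

With Br₂/Br⁻ at the cathode and Mg²⁺/Mg at the anode, E°cell = +1.07 − (−2.38) = +3.45 V (n = 2).
From the Nernst equation, log Q = n(E° − E)/0.0592 = 2·(+3.45 − (+3.610))/0.0592 = −5.405.
For Br2(l) + Mg(s) → 2 Br⁻(aq) + Mg²⁺(aq), the reaction quotient is Q = [Br⁻(aq)]^2·[Mg²⁺(aq)].
Isolating [Mg²⁺(aq)] in Q = 10^{−5.405} yields log [Mg²⁺(aq)] = −1.095, i.e. 0.080 M.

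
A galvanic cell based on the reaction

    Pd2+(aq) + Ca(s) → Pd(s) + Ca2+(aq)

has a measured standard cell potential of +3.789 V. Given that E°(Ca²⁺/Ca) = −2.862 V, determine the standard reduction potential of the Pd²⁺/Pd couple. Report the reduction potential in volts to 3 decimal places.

In the reaction as written the Pd²⁺/Pd couple is reduced (cathode) and Ca²⁺/Ca is oxidized (anode), so E°cell = E°(Pd²⁺/Pd) − E°(Ca²⁺/Ca).
E°(Pd²⁺/Pd) = E°cell + E°(anode) = +3.789 + (−2.862) = +0.927 V.

+0.927 V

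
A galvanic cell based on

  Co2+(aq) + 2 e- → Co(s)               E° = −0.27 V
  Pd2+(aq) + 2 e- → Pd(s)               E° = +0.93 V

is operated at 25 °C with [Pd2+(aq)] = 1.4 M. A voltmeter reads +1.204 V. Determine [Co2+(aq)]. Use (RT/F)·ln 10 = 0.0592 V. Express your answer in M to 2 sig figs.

The Pd²⁺/Pd couple has the larger reduction potential, so it is the cathode: E°cell = +0.93 − (−0.27) = +1.20 V and n = 2.
From the Nernst equation, log Q = n(E° − E)/0.0592 = 2·(+1.20 − (+1.204))/0.0592 = −0.135.
The balanced reaction is Pd2+(aq) + Co(s) → Pd(s) + Co2+(aq), so Q = [Co2+(aq)] / [Pd2+(aq)].
Isolating [Co2+(aq)] in Q = 10^{−0.135} yields log [Co2+(aq)] = 0.011, i.e. 1.0 M.

1.0 M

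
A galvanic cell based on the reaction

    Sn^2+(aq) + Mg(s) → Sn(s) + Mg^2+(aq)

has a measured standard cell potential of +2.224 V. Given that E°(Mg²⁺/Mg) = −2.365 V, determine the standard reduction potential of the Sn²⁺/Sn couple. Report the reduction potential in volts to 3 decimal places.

In the reaction as written the Sn²⁺/Sn couple is reduced (cathode) and Mg²⁺/Mg is oxidized (anode), so E°cell = E°(Sn²⁺/Sn) − E°(Mg²⁺/Mg).
E°(Sn²⁺/Sn) = E°cell + E°(anode) = +2.224 + (−2.365) = −0.141 V.

−0.141 V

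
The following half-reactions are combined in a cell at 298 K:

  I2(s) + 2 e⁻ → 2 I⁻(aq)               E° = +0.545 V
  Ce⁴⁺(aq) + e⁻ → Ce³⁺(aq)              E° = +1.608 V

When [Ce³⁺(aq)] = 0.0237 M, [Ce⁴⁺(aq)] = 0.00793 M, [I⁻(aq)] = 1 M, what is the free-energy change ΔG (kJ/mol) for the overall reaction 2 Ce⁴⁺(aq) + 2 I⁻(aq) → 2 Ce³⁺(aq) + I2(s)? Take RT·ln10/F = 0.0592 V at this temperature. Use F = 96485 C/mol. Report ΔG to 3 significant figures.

E°cell = +1.608 − (+0.545) = +1.063 V; the balanced reaction transfers n = 2 electrons.
The reaction quotient is [Ce³⁺(aq)]^2 / ([Ce⁴⁺(aq)]^2·[I⁻(aq)]^2) = 8.93; by Nernst, E = +1.063 − (0.0592/2)(0.951) = +1.0349 V.
ΔG = −nFE = −(2)(96485)(+1.0349) J/mol = −200 kJ/mol.

−200 kJ/mol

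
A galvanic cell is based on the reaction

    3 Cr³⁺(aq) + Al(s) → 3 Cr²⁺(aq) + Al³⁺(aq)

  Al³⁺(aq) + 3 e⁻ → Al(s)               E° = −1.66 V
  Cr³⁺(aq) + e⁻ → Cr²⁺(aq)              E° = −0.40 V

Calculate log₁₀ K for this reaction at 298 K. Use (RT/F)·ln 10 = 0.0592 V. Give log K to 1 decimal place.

log K = 63.9

The Cr³⁺/Cr²⁺ couple is reduced (cathode); E°cell = −0.40 − (−1.66) = +1.26 V with n = 3.
At equilibrium E = 0, so log K = nE°cell / 0.0592 = (3)(+1.26) / 0.0592 = 63.9.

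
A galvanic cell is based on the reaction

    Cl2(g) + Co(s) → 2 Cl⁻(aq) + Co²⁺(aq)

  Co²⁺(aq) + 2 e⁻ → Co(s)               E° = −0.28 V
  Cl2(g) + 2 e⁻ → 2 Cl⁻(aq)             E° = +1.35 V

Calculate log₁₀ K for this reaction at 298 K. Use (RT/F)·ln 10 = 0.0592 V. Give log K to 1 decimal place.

The Cl₂/Cl⁻ couple is reduced (cathode); E°cell = +1.35 − (−0.28) = +1.63 V with n = 2.
At equilibrium E = 0, so log K = nE°cell / 0.0592 = (2)(+1.63) / 0.0592 = 55.1.

log K = 55.1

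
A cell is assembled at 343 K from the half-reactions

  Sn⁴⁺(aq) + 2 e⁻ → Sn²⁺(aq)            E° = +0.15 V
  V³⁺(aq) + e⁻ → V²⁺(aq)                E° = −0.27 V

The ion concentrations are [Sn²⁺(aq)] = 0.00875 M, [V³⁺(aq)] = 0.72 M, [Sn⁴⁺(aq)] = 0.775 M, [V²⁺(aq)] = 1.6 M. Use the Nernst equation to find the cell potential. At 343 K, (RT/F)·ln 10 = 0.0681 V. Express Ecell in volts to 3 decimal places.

Sn⁴⁺/Sn²⁺ is reduced (cathode, E° = +0.15 V) and V³⁺/V²⁺ is oxidized (anode).
The standard potential is +0.15 − (−0.27) = +0.42 V and the balanced reaction transfers n = 2 electrons.
Balancing gives Sn⁴⁺(aq) + 2 V²⁺(aq) → Sn²⁺(aq) + 2 V³⁺(aq); hence Q = ([Sn²⁺(aq)]·[V³⁺(aq)]^2) / ([Sn⁴⁺(aq)]·[V²⁺(aq)]^2) = 0.00229 (log Q = −2.641).
E = E° − (0.0681/n)·log Q = +0.42 − (0.0681/2)(−2.641) = +0.510 V.

+0.510 V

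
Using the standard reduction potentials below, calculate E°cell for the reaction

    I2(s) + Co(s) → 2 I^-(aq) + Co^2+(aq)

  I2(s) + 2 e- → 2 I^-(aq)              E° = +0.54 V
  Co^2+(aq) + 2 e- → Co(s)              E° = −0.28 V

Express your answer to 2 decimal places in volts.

+0.82 V

In the reaction as written, I2(s) is reduced (cathode) and Co^2+(aq) is produced by oxidation at the anode.
E°cell = E°(cathode) − E°(anode) = +0.54 − (−0.28) = +0.82 V.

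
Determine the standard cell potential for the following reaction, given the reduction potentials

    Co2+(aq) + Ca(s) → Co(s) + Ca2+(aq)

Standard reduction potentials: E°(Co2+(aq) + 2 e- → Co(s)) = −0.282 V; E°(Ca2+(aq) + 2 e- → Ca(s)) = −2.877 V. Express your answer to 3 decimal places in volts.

+2.595 V

Co2+(aq) gains electrons, so the Co²⁺/Co couple is the cathode; the Ca²⁺/Ca couple is the anode.
E°cell = E°(cathode) − E°(anode) = −0.282 − (−2.877) = +2.595 V.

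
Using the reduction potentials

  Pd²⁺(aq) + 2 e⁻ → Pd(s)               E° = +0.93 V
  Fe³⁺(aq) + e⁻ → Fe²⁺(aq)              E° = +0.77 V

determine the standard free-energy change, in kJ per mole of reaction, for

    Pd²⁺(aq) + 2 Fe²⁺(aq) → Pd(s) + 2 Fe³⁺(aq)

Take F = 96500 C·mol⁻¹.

−30.9 kJ/mol

In the reaction as written Pd²⁺(aq) is reduced, so the Pd²⁺/Pd couple is the cathode and Fe³⁺/Fe²⁺ is the anode.
E°cell = +0.93 − (+0.77) = +0.16 V; balancing electrons gives n = 2.
ΔG° = −nFE°cell = −(2)(96500)(+0.16) J/mol = −30.9 kJ/mol.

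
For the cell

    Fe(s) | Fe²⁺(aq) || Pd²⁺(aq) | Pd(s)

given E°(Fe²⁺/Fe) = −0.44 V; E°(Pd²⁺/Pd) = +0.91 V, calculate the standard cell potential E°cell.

By convention the left-hand electrode in cell notation is the anode (oxidation) and the right-hand electrode is the cathode (reduction).
E°cell = E°(right) − E°(left) = +0.91 − (−0.44) = +1.35 V.

+1.35 V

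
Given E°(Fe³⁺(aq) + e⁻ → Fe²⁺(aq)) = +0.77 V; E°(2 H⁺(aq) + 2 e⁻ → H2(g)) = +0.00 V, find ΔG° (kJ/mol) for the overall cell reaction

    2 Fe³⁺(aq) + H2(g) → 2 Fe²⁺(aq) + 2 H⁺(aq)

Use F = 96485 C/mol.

In the reaction as written Fe³⁺(aq) is reduced, so the Fe³⁺/Fe²⁺ couple is the cathode and 2H⁺/H₂ is the anode.
E°cell = +0.77 − (+0.00) = +0.77 V; balancing electrons gives n = 2.
ΔG° = −nFE°cell = −(2)(96485)(+0.77) J/mol = −149 kJ/mol.

−149 kJ/mol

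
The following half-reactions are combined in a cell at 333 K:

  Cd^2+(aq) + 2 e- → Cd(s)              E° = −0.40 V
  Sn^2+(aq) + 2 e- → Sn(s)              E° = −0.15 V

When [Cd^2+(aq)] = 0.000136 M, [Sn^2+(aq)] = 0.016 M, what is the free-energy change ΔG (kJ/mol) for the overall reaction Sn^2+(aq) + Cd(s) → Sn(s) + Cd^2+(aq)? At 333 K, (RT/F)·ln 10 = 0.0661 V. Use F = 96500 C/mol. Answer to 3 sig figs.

−61.5 kJ/mol

The standard cell potential is −0.15 − (−0.40) = +0.25 V, with n = 2 electrons in the balanced equation.
The reaction quotient is [Cd^2+(aq)] / [Sn^2+(aq)] = 0.0085; by Nernst, E = +0.25 − (0.0661/2)(−2.071) = +0.3184 V.
ΔG = −nFE = −(2)(96500)(+0.3184) J/mol = −61.5 kJ/mol.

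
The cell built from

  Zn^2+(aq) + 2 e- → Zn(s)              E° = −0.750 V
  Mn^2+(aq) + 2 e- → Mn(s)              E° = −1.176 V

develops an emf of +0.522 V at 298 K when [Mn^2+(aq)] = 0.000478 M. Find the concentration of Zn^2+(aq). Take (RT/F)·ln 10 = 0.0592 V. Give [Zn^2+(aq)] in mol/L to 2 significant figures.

0.84 M

Zn²⁺/Zn is the cathode (higher E°); E°cell = −0.750 − (−1.176) = +0.426 V with n = 2.
Since E = E° − (0.0592/n)·log Q, log Q = n(E° − E)/0.0592 = −3.243.
Balancing electrons gives Zn^2+(aq) + Mn(s) → Zn(s) + Mn^2+(aq); thus Q = [Mn^2+(aq)] / [Zn^2+(aq)].
Isolating [Zn^2+(aq)] in Q = 10^{−3.243} yields log [Zn^2+(aq)] = −0.078, i.e. 0.84 M.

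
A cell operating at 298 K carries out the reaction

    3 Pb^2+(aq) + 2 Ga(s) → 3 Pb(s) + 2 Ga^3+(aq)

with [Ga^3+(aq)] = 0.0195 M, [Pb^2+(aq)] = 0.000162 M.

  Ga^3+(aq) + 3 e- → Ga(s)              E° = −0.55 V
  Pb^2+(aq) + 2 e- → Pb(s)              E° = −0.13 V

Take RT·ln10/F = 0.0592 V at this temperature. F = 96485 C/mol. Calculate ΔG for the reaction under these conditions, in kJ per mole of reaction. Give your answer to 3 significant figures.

With Pb²⁺/Pb reduced at the cathode, E°cell = −0.13 − (−0.55) = +0.42 V and n = 6.
Q = [Ga^3+(aq)]^2 / [Pb^2+(aq)]^3 = 8.94×10^7, so log Q = 7.952 and E = +0.42 − (0.0592/6)(7.952) = +0.3415 V.
Then ΔG = −nFE = −6 × 96485 × +0.3415 J/mol = −198 kJ/mol.

−198 kJ/mol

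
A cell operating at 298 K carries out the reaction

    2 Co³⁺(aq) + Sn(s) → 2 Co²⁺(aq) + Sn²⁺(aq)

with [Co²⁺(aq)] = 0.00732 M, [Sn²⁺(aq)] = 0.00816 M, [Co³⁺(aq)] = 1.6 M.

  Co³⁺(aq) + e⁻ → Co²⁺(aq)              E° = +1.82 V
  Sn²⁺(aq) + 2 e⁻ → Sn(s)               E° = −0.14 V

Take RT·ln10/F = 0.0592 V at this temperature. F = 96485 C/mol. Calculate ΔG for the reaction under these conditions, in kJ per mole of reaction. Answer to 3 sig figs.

The standard cell potential is +1.82 − (−0.14) = +1.96 V, with n = 2 electrons in the balanced equation.
Q = ([Co²⁺(aq)]^2·[Sn²⁺(aq)]) / [Co³⁺(aq)]^2 = 1.71×10^−7, so log Q = −6.768 and E = +1.96 − (0.0592/2)(−6.768) = +2.1603 V.
Then ΔG = −nFE = −2 × 96485 × +2.1603 J/mol = −417 kJ/mol.

−417 kJ/mol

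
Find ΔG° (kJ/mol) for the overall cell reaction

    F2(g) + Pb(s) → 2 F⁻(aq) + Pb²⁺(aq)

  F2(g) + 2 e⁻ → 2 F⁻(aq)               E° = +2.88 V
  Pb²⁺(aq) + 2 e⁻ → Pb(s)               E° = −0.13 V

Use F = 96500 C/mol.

In the reaction as written F2(g) is reduced, so the F₂/F⁻ couple is the cathode and Pb²⁺/Pb is the anode.
E°cell = +2.88 − (−0.13) = +3.01 V; balancing electrons gives n = 2.
ΔG° = −nFE°cell = −(2)(96500)(+3.01) J/mol = −581 kJ/mol.

−581 kJ/mol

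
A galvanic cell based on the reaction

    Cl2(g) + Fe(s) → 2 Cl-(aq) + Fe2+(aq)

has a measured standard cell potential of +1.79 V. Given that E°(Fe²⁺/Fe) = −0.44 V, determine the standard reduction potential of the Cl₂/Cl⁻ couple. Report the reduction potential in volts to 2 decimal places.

In the reaction as written the Cl₂/Cl⁻ couple is reduced (cathode) and Fe²⁺/Fe is oxidized (anode), so E°cell = E°(Cl₂/Cl⁻) − E°(Fe²⁺/Fe).
E°(Cl₂/Cl⁻) = E°cell + E°(anode) = +1.79 + (−0.44) = +1.35 V.

+1.35 V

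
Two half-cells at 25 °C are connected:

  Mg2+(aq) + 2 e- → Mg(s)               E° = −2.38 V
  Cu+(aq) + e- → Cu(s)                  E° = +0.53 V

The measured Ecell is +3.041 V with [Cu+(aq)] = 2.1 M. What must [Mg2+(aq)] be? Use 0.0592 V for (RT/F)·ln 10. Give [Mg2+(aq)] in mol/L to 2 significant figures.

0.00017 M

The Cu⁺/Cu couple has the larger reduction potential, so it is the cathode: E°cell = +0.53 − (−2.38) = +2.91 V and n = 2.
From the Nernst equation, log Q = n(E° − E)/0.0592 = 2·(+2.91 − (+3.041))/0.0592 = −4.426.
For 2 Cu+(aq) + Mg(s) → 2 Cu(s) + Mg2+(aq), the reaction quotient is Q = [Mg2+(aq)] / [Cu+(aq)]^2.
Solving for the unknown gives log [Mg2+(aq)] = −3.782, so [Mg2+(aq)] ≈ 0.00017 M.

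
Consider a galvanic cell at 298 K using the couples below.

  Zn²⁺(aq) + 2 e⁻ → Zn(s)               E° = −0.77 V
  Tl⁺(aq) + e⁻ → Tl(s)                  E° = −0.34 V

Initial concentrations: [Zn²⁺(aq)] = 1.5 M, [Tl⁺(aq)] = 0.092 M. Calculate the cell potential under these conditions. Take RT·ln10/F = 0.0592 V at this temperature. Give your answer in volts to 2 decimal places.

+0.36 V

Since E°(Tl⁺/Tl) > E°(Zn²⁺/Zn), Tl⁺/Tl serves as the cathode.
The standard potential is −0.34 − (−0.77) = +0.43 V and the balanced reaction transfers n = 2 electrons.
Balancing gives 2 Tl⁺(aq) + Zn(s) → 2 Tl(s) + Zn²⁺(aq); hence Q = [Zn²⁺(aq)] / [Tl⁺(aq)]^2 = 177 (log Q = 2.249).
E = E° − (0.0592/n)·log Q = +0.43 − (0.0592/2)(2.249) = +0.36 V.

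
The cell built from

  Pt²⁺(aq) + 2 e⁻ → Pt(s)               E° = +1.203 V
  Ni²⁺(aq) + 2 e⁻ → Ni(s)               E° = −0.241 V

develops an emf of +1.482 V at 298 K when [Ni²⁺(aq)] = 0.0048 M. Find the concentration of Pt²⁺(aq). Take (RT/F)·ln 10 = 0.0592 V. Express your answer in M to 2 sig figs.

With Pt²⁺/Pt at the cathode and Ni²⁺/Ni at the anode, E°cell = +1.203 − (−0.241) = +1.444 V (n = 2).
Since E = E° − (0.0592/n)·log Q, log Q = n(E° − E)/0.0592 = −1.284.
Balancing electrons gives Pt²⁺(aq) + Ni(s) → Pt(s) + Ni²⁺(aq); thus Q = [Ni²⁺(aq)] / [Pt²⁺(aq)].
Isolating [Pt²⁺(aq)] in Q = 10^{−1.284} yields log [Pt²⁺(aq)] = −1.035, i.e. 0.092 M.

0.092 M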